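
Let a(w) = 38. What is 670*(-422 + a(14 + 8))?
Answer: -257280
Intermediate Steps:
670*(-422 + a(14 + 8)) = 670*(-422 + 38) = 670*(-384) = -257280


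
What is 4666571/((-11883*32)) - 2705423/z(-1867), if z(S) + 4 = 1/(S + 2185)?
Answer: 327137627183843/483305376 ≈ 6.7688e+5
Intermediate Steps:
z(S) = -4 + 1/(2185 + S) (z(S) = -4 + 1/(S + 2185) = -4 + 1/(2185 + S))
4666571/((-11883*32)) - 2705423/z(-1867) = 4666571/((-11883*32)) - 2705423*(2185 - 1867)/(-8739 - 4*(-1867)) = 4666571/(-380256) - 2705423*318/(-8739 + 7468) = 4666571*(-1/380256) - 2705423/((1/318)*(-1271)) = -4666571/380256 - 2705423/(-1271/318) = -4666571/380256 - 2705423*(-318/1271) = -4666571/380256 + 860324514/1271 = 327137627183843/483305376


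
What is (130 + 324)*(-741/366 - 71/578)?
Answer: -17187078/17629 ≈ -974.93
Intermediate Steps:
(130 + 324)*(-741/366 - 71/578) = 454*(-741*1/366 - 71*1/578) = 454*(-247/122 - 71/578) = 454*(-37857/17629) = -17187078/17629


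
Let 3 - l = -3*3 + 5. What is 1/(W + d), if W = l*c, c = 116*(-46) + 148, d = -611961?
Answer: -1/648277 ≈ -1.5426e-6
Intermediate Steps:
l = 7 (l = 3 - (-3*3 + 5) = 3 - (-9 + 5) = 3 - 1*(-4) = 3 + 4 = 7)
c = -5188 (c = -5336 + 148 = -5188)
W = -36316 (W = 7*(-5188) = -36316)
1/(W + d) = 1/(-36316 - 611961) = 1/(-648277) = -1/648277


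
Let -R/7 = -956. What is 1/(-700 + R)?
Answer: 1/5992 ≈ 0.00016689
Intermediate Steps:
R = 6692 (R = -7*(-956) = 6692)
1/(-700 + R) = 1/(-700 + 6692) = 1/5992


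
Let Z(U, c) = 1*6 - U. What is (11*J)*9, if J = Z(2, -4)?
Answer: 396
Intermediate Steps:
Z(U, c) = 6 - U
J = 4 (J = 6 - 1*2 = 6 - 2 = 4)
(11*J)*9 = (11*4)*9 = 44*9 = 396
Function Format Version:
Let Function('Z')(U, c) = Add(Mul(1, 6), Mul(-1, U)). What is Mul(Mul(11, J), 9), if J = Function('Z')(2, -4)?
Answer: 396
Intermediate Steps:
Function('Z')(U, c) = Add(6, Mul(-1, U))
J = 4 (J = Add(6, Mul(-1, 2)) = Add(6, -2) = 4)
Mul(Mul(11, J), 9) = Mul(Mul(11, 4), 9) = Mul(44, 9) = 396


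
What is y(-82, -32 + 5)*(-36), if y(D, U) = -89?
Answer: 3204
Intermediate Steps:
y(-82, -32 + 5)*(-36) = -89*(-36) = 3204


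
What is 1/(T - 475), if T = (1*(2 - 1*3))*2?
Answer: -1/477 ≈ -0.0020964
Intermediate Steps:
T = -2 (T = (1*(2 - 3))*2 = (1*(-1))*2 = -1*2 = -2)
1/(T - 475) = 1/(-2 - 475) = 1/(-477) = -1/477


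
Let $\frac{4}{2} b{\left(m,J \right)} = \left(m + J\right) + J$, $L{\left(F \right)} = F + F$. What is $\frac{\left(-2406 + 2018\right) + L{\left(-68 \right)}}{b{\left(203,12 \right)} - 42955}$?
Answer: $\frac{1048}{85683} \approx 0.012231$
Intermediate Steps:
$L{\left(F \right)} = 2 F$
$b{\left(m,J \right)} = J + \frac{m}{2}$ ($b{\left(m,J \right)} = \frac{\left(m + J\right) + J}{2} = \frac{\left(J + m\right) + J}{2} = \frac{m + 2 J}{2} = J + \frac{m}{2}$)
$\frac{\left(-2406 + 2018\right) + L{\left(-68 \right)}}{b{\left(203,12 \right)} - 42955} = \frac{\left(-2406 + 2018\right) + 2 \left(-68\right)}{\left(12 + \frac{1}{2} \cdot 203\right) - 42955} = \frac{-388 - 136}{\left(12 + \frac{203}{2}\right) - 42955} = - \frac{524}{\frac{227}{2} - 42955} = - \frac{524}{- \frac{85683}{2}} = \left(-524\right) \left(- \frac{2}{85683}\right) = \frac{1048}{85683}$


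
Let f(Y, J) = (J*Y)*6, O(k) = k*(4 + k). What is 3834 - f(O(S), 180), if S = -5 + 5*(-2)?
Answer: -174366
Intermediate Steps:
S = -15 (S = -5 - 10 = -15)
f(Y, J) = 6*J*Y
3834 - f(O(S), 180) = 3834 - 6*180*(-15*(4 - 15)) = 3834 - 6*180*(-15*(-11)) = 3834 - 6*180*165 = 3834 - 1*178200 = 3834 - 178200 = -174366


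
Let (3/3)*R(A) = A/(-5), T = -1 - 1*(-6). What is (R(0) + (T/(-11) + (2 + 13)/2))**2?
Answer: 24025/484 ≈ 49.638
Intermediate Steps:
T = 5 (T = -1 + 6 = 5)
R(A) = -A/5 (R(A) = A/(-5) = A*(-1/5) = -A/5)
(R(0) + (T/(-11) + (2 + 13)/2))**2 = (-1/5*0 + (5/(-11) + (2 + 13)/2))**2 = (0 + (5*(-1/11) + 15*(1/2)))**2 = (0 + (-5/11 + 15/2))**2 = (0 + 155/22)**2 = (155/22)**2 = 24025/484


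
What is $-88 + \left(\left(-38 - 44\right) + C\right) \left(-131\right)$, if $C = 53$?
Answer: $3711$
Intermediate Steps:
$-88 + \left(\left(-38 - 44\right) + C\right) \left(-131\right) = -88 + \left(\left(-38 - 44\right) + 53\right) \left(-131\right) = -88 + \left(-82 + 53\right) \left(-131\right) = -88 - -3799 = -88 + 3799 = 3711$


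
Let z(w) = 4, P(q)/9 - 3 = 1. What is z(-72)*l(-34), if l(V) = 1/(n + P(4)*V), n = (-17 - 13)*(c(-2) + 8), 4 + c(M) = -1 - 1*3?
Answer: -1/306 ≈ -0.0032680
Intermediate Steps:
P(q) = 36 (P(q) = 27 + 9*1 = 27 + 9 = 36)
c(M) = -8 (c(M) = -4 + (-1 - 1*3) = -4 + (-1 - 3) = -4 - 4 = -8)
n = 0 (n = (-17 - 13)*(-8 + 8) = -30*0 = 0)
l(V) = 1/(36*V) (l(V) = 1/(0 + 36*V) = 1/(36*V))
z(-72)*l(-34) = 4*((1/36)/(-34)) = 4*((1/36)*(-1/34)) = 4*(-1/1224) = -1/306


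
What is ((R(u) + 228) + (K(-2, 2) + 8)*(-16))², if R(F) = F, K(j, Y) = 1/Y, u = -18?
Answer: 5476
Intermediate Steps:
K(j, Y) = 1/Y
((R(u) + 228) + (K(-2, 2) + 8)*(-16))² = ((-18 + 228) + (1/2 + 8)*(-16))² = (210 + (½ + 8)*(-16))² = (210 + (17/2)*(-16))² = (210 - 136)² = 74² = 5476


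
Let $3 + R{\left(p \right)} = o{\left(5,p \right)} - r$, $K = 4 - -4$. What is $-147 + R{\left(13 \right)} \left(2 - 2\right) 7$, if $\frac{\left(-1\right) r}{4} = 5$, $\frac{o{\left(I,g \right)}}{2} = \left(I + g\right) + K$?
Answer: $-147$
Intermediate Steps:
$K = 8$ ($K = 4 + 4 = 8$)
$o{\left(I,g \right)} = 16 + 2 I + 2 g$ ($o{\left(I,g \right)} = 2 \left(\left(I + g\right) + 8\right) = 2 \left(8 + I + g\right) = 16 + 2 I + 2 g$)
$r = -20$ ($r = \left(-4\right) 5 = -20$)
$R{\left(p \right)} = 43 + 2 p$ ($R{\left(p \right)} = -3 + \left(\left(16 + 2 \cdot 5 + 2 p\right) - -20\right) = -3 + \left(\left(16 + 10 + 2 p\right) + 20\right) = -3 + \left(\left(26 + 2 p\right) + 20\right) = -3 + \left(46 + 2 p\right) = 43 + 2 p$)
$-147 + R{\left(13 \right)} \left(2 - 2\right) 7 = -147 + \left(43 + 2 \cdot 13\right) \left(2 - 2\right) 7 = -147 + \left(43 + 26\right) 0 \cdot 7 = -147 + 69 \cdot 0 = -147 + 0 = -147$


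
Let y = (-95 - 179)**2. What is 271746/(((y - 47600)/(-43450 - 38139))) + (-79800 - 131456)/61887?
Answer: -686066229580667/850203606 ≈ -8.0694e+5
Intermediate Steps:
y = 75076 (y = (-274)**2 = 75076)
271746/(((y - 47600)/(-43450 - 38139))) + (-79800 - 131456)/61887 = 271746/(((75076 - 47600)/(-43450 - 38139))) + (-79800 - 131456)/61887 = 271746/((27476/(-81589))) - 211256*1/61887 = 271746/((27476*(-1/81589))) - 211256/61887 = 271746/(-27476/81589) - 211256/61887 = 271746*(-81589/27476) - 211256/61887 = -11085742197/13738 - 211256/61887 = -686066229580667/850203606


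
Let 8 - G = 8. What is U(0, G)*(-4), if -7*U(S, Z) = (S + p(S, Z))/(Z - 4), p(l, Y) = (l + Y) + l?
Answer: 0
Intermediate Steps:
G = 0 (G = 8 - 1*8 = 8 - 8 = 0)
p(l, Y) = Y + 2*l (p(l, Y) = (Y + l) + l = Y + 2*l)
U(S, Z) = -(Z + 3*S)/(7*(-4 + Z)) (U(S, Z) = -(S + (Z + 2*S))/(7*(Z - 4)) = -(Z + 3*S)/(7*(-4 + Z)))
U(0, G)*(-4) = ((-1*0 - 3*0)/(7*(-4 + 0)))*(-4) = ((1/7)*(0 + 0)/(-4))*(-4) = ((1/7)*(-1/4)*0)*(-4) = 0*(-4) = 0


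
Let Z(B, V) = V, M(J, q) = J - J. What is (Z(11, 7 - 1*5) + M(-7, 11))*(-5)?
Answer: -10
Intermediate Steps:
M(J, q) = 0
(Z(11, 7 - 1*5) + M(-7, 11))*(-5) = ((7 - 1*5) + 0)*(-5) = ((7 - 5) + 0)*(-5) = (2 + 0)*(-5) = 2*(-5) = -10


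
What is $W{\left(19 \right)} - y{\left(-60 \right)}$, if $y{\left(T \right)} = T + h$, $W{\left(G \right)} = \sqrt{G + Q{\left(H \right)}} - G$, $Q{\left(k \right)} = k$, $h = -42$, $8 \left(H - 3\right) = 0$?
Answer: $83 + \sqrt{22} \approx 87.69$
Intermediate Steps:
$H = 3$ ($H = 3 + \frac{1}{8} \cdot 0 = 3 + 0 = 3$)
$W{\left(G \right)} = \sqrt{3 + G} - G$ ($W{\left(G \right)} = \sqrt{G + 3} - G = \sqrt{3 + G} - G$)
$y{\left(T \right)} = -42 + T$ ($y{\left(T \right)} = T - 42 = -42 + T$)
$W{\left(19 \right)} - y{\left(-60 \right)} = \left(\sqrt{3 + 19} - 19\right) - \left(-42 - 60\right) = \left(\sqrt{22} - 19\right) - -102 = \left(-19 + \sqrt{22}\right) + 102 = 83 + \sqrt{22}$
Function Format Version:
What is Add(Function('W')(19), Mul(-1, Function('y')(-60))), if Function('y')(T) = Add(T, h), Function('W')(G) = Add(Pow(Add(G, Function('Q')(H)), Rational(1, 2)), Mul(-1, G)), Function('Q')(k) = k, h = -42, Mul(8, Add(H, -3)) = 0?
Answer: Add(83, Pow(22, Rational(1, 2))) ≈ 87.690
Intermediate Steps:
H = 3 (H = Add(3, Mul(Rational(1, 8), 0)) = Add(3, 0) = 3)
Function('W')(G) = Add(Pow(Add(3, G), Rational(1, 2)), Mul(-1, G)) (Function('W')(G) = Add(Pow(Add(G, 3), Rational(1, 2)), Mul(-1, G)) = Add(Pow(Add(3, G), Rational(1, 2)), Mul(-1, G)))
Function('y')(T) = Add(-42, T) (Function('y')(T) = Add(T, -42) = Add(-42, T))
Add(Function('W')(19), Mul(-1, Function('y')(-60))) = Add(Add(Pow(Add(3, 19), Rational(1, 2)), Mul(-1, 19)), Mul(-1, Add(-42, -60))) = Add(Add(Pow(22, Rational(1, 2)), -19), Mul(-1, -102)) = Add(Add(-19, Pow(22, Rational(1, 2))), 102) = Add(83, Pow(22, Rational(1, 2)))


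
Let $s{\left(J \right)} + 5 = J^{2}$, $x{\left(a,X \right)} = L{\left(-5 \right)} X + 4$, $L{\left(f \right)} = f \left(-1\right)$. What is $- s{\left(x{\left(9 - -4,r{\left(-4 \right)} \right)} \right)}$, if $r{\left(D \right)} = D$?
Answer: $-251$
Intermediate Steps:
$L{\left(f \right)} = - f$
$x{\left(a,X \right)} = 4 + 5 X$ ($x{\left(a,X \right)} = \left(-1\right) \left(-5\right) X + 4 = 5 X + 4 = 4 + 5 X$)
$s{\left(J \right)} = -5 + J^{2}$
$- s{\left(x{\left(9 - -4,r{\left(-4 \right)} \right)} \right)} = - (-5 + \left(4 + 5 \left(-4\right)\right)^{2}) = - (-5 + \left(4 - 20\right)^{2}) = - (-5 + \left(-16\right)^{2}) = - (-5 + 256) = \left(-1\right) 251 = -251$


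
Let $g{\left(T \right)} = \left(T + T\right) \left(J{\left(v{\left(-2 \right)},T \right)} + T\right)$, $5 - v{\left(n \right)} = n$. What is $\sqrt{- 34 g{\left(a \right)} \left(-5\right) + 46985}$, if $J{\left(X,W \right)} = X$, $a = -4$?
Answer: $\sqrt{42905} \approx 207.14$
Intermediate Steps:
$v{\left(n \right)} = 5 - n$
$g{\left(T \right)} = 2 T \left(7 + T\right)$ ($g{\left(T \right)} = \left(T + T\right) \left(\left(5 - -2\right) + T\right) = 2 T \left(\left(5 + 2\right) + T\right) = 2 T \left(7 + T\right)$)
$\sqrt{- 34 g{\left(a \right)} \left(-5\right) + 46985} = \sqrt{- 34 \cdot 2 \left(-4\right) \left(7 - 4\right) \left(-5\right) + 46985} = \sqrt{- 34 \cdot 2 \left(-4\right) 3 \left(-5\right) + 46985} = \sqrt{\left(-34\right) \left(-24\right) \left(-5\right) + 46985} = \sqrt{816 \left(-5\right) + 46985} = \sqrt{-4080 + 46985} = \sqrt{42905}$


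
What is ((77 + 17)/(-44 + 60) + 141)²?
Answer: 1380625/64 ≈ 21572.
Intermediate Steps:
((77 + 17)/(-44 + 60) + 141)² = (94/16 + 141)² = (94*(1/16) + 141)² = (47/8 + 141)² = (1175/8)² = 1380625/64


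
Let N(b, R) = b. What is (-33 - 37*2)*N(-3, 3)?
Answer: 321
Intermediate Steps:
(-33 - 37*2)*N(-3, 3) = (-33 - 37*2)*(-3) = (-33 - 74)*(-3) = -107*(-3) = 321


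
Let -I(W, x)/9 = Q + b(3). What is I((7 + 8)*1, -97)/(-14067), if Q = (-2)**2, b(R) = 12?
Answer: 16/1563 ≈ 0.010237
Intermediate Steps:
Q = 4
I(W, x) = -144 (I(W, x) = -9*(4 + 12) = -9*16 = -144)
I((7 + 8)*1, -97)/(-14067) = -144/(-14067) = -144*(-1/14067) = 16/1563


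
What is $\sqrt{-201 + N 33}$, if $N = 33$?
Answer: $2 \sqrt{222} \approx 29.799$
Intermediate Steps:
$\sqrt{-201 + N 33} = \sqrt{-201 + 33 \cdot 33} = \sqrt{-201 + 1089} = \sqrt{888} = 2 \sqrt{222}$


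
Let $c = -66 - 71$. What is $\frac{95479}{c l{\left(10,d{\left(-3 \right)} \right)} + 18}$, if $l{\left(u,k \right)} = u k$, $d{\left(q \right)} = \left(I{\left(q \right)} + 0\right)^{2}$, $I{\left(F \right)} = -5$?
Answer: $- \frac{95479}{34232} \approx -2.7892$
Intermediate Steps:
$c = -137$ ($c = -66 - 71 = -137$)
$d{\left(q \right)} = 25$ ($d{\left(q \right)} = \left(-5 + 0\right)^{2} = \left(-5\right)^{2} = 25$)
$l{\left(u,k \right)} = k u$
$\frac{95479}{c l{\left(10,d{\left(-3 \right)} \right)} + 18} = \frac{95479}{- 137 \cdot 25 \cdot 10 + 18} = \frac{95479}{\left(-137\right) 250 + 18} = \frac{95479}{-34250 + 18} = \frac{95479}{-34232} = 95479 \left(- \frac{1}{34232}\right) = - \frac{95479}{34232}$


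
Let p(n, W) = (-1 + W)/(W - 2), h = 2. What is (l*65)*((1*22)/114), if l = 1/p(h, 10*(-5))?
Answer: 37180/2907 ≈ 12.790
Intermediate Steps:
p(n, W) = (-1 + W)/(-2 + W)
l = 52/51 (l = 1/((-1 + 10*(-5))/(-2 + 10*(-5))) = 1/((-1 - 50)/(-2 - 50)) = 1/(-51/(-52)) = 1/(-1/52*(-51)) = 1/(51/52) = 52/51 ≈ 1.0196)
(l*65)*((1*22)/114) = ((52/51)*65)*((1*22)/114) = 3380*(22*(1/114))/51 = (3380/51)*(11/57) = 37180/2907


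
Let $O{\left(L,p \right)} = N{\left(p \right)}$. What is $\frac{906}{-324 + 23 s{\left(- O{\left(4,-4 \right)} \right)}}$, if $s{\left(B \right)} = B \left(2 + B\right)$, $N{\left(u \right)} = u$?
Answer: $\frac{151}{38} \approx 3.9737$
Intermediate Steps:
$O{\left(L,p \right)} = p$
$\frac{906}{-324 + 23 s{\left(- O{\left(4,-4 \right)} \right)}} = \frac{906}{-324 + 23 \left(-1\right) \left(-4\right) \left(2 - -4\right)} = \frac{906}{-324 + 23 \cdot 4 \left(2 + 4\right)} = \frac{906}{-324 + 23 \cdot 4 \cdot 6} = \frac{906}{-324 + 23 \cdot 24} = \frac{906}{-324 + 552} = \frac{906}{228} = 906 \cdot \frac{1}{228} = \frac{151}{38}$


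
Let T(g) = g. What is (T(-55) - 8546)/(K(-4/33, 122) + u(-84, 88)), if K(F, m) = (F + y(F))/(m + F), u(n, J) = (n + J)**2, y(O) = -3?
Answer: -736026/1367 ≈ -538.42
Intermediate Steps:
u(n, J) = (J + n)**2
K(F, m) = (-3 + F)/(F + m) (K(F, m) = (F - 3)/(m + F) = (-3 + F)/(F + m))
(T(-55) - 8546)/(K(-4/33, 122) + u(-84, 88)) = (-55 - 8546)/((-3 - 4/33)/(-4/33 + 122) + (88 - 84)**2) = -8601/((-3 - 4*1/33)/(-4*1/33 + 122) + 4**2) = -8601/((-3 - 4/33)/(-4/33 + 122) + 16) = -8601/(-103/33/(4022/33) + 16) = -8601/((33/4022)*(-103/33) + 16) = -8601/(-103/4022 + 16) = -8601/64249/4022 = -8601*4022/64249 = -736026/1367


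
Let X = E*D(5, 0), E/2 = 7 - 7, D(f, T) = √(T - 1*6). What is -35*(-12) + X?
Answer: 420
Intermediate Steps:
D(f, T) = √(-6 + T) (D(f, T) = √(T - 6) = √(-6 + T))
E = 0 (E = 2*(7 - 7) = 2*0 = 0)
X = 0 (X = 0*√(-6 + 0) = 0*√(-6) = 0*(I*√6) = 0)
-35*(-12) + X = -35*(-12) + 0 = 420 + 0 = 420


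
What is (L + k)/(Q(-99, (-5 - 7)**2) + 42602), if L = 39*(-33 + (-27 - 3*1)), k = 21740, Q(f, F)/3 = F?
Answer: 19283/43034 ≈ 0.44809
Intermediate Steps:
Q(f, F) = 3*F
L = -2457 (L = 39*(-33 + (-27 - 3)) = 39*(-33 - 30) = 39*(-63) = -2457)
(L + k)/(Q(-99, (-5 - 7)**2) + 42602) = (-2457 + 21740)/(3*(-5 - 7)**2 + 42602) = 19283/(3*(-12)**2 + 42602) = 19283/(3*144 + 42602) = 19283/(432 + 42602) = 19283/43034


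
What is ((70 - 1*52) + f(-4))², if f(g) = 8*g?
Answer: 196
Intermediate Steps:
((70 - 1*52) + f(-4))² = ((70 - 1*52) + 8*(-4))² = ((70 - 52) - 32)² = (18 - 32)² = (-14)² = 196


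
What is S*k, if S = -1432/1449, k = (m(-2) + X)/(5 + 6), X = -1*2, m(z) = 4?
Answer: -2864/15939 ≈ -0.17969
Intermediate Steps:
X = -2
k = 2/11 (k = (4 - 2)/(5 + 6) = 2/11 ≈ 0.18182)
S = -1432/1449 (S = -1432*1/1449 = -1432/1449 ≈ -0.98827)
S*k = -1432/1449*2/11 = -2864/15939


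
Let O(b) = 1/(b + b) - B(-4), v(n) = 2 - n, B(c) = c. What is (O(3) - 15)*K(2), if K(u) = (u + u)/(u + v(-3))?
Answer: -130/21 ≈ -6.1905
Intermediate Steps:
O(b) = 4 + 1/(2*b) (O(b) = 1/(b + b) - 1*(-4) = 1/(2*b) + 4 = 4 + 1/(2*b))
K(u) = 2*u/(5 + u) (K(u) = (u + u)/(u + (2 - 1*(-3))) = (2*u)/(u + (2 + 3)) = (2*u)/(u + 5) = (2*u)/(5 + u) = 2*u/(5 + u))
(O(3) - 15)*K(2) = ((4 + (½)/3) - 15)*(2*2/(5 + 2)) = ((4 + (½)*(⅓)) - 15)*(2*2/7) = ((4 + ⅙) - 15)*(2*2*(⅐)) = (25/6 - 15)*(4/7) = -65/6*4/7 = -130/21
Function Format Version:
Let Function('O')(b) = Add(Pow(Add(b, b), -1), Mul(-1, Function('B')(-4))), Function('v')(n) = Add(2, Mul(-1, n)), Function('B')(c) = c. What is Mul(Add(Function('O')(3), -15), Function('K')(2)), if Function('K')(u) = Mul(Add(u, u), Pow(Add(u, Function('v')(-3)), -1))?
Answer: Rational(-130, 21) ≈ -6.1905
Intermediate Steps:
Function('O')(b) = Add(4, Mul(Rational(1, 2), Pow(b, -1))) (Function('O')(b) = Add(Pow(Add(b, b), -1), Mul(-1, -4)) = Add(Pow(Mul(2, b), -1), 4) = Add(Mul(Rational(1, 2), Pow(b, -1)), 4) = Add(4, Mul(Rational(1, 2), Pow(b, -1))))
Function('K')(u) = Mul(2, u, Pow(Add(5, u), -1)) (Function('K')(u) = Mul(Add(u, u), Pow(Add(u, Add(2, Mul(-1, -3))), -1)) = Mul(Mul(2, u), Pow(Add(u, Add(2, 3)), -1)) = Mul(Mul(2, u), Pow(Add(u, 5), -1)) = Mul(Mul(2, u), Pow(Add(5, u), -1)) = Mul(2, u, Pow(Add(5, u), -1)))
Mul(Add(Function('O')(3), -15), Function('K')(2)) = Mul(Add(Add(4, Mul(Rational(1, 2), Pow(3, -1))), -15), Mul(2, 2, Pow(Add(5, 2), -1))) = Mul(Add(Add(4, Mul(Rational(1, 2), Rational(1, 3))), -15), Mul(2, 2, Pow(7, -1))) = Mul(Add(Add(4, Rational(1, 6)), -15), Mul(2, 2, Rational(1, 7))) = Mul(Add(Rational(25, 6), -15), Rational(4, 7)) = Mul(Rational(-65, 6), Rational(4, 7)) = Rational(-130, 21)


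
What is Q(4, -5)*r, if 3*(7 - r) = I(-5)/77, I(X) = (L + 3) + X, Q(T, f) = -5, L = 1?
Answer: -8090/231 ≈ -35.022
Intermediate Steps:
I(X) = 4 + X (I(X) = (1 + 3) + X = 4 + X)
r = 1618/231 (r = 7 - (4 - 5)/(3*77) = 7 - (-1)/(3*77) = 7 - ⅓*(-1/77) = 7 + 1/231 = 1618/231 ≈ 7.0043)
Q(4, -5)*r = -5*1618/231 = -8090/231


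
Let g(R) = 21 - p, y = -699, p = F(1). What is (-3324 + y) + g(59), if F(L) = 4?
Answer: -4006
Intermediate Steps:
p = 4
g(R) = 17 (g(R) = 21 - 1*4 = 21 - 4 = 17)
(-3324 + y) + g(59) = (-3324 - 699) + 17 = -4023 + 17 = -4006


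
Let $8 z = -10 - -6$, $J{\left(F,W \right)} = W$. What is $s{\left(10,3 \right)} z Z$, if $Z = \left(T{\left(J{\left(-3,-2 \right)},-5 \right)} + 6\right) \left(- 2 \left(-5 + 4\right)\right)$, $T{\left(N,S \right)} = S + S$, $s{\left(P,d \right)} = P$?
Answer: $40$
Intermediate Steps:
$T{\left(N,S \right)} = 2 S$
$Z = -8$ ($Z = \left(2 \left(-5\right) + 6\right) \left(- 2 \left(-5 + 4\right)\right) = \left(-10 + 6\right) \left(\left(-2\right) \left(-1\right)\right) = \left(-4\right) 2 = -8$)
$z = - \frac{1}{2}$ ($z = \frac{-10 - -6}{8} = \frac{-10 + 6}{8} = \frac{1}{8} \left(-4\right) = - \frac{1}{2} \approx -0.5$)
$s{\left(10,3 \right)} z Z = 10 \left(- \frac{1}{2}\right) \left(-8\right) = \left(-5\right) \left(-8\right) = 40$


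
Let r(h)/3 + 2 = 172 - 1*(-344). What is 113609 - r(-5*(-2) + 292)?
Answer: 112067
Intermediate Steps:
r(h) = 1542 (r(h) = -6 + 3*(172 - 1*(-344)) = -6 + 3*(172 + 344) = -6 + 3*516 = -6 + 1548 = 1542)
113609 - r(-5*(-2) + 292) = 113609 - 1*1542 = 113609 - 1542 = 112067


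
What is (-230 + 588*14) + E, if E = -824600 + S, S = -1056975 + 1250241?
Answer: -623332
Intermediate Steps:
S = 193266
E = -631334 (E = -824600 + 193266 = -631334)
(-230 + 588*14) + E = (-230 + 588*14) - 631334 = (-230 + 8232) - 631334 = 8002 - 631334 = -623332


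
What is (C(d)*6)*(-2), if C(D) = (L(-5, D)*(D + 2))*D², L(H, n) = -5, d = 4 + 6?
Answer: 72000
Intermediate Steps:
d = 10
C(D) = D²*(-10 - 5*D) (C(D) = (-5*(D + 2))*D² = (-5*(2 + D))*D² = (-10 - 5*D)*D² = D²*(-10 - 5*D))
(C(d)*6)*(-2) = ((5*10²*(-2 - 1*10))*6)*(-2) = ((5*100*(-2 - 10))*6)*(-2) = ((5*100*(-12))*6)*(-2) = -6000*6*(-2) = -36000*(-2) = 72000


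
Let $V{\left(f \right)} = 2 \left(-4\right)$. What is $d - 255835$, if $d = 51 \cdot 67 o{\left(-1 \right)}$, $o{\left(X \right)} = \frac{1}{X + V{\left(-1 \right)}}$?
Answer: $- \frac{768644}{3} \approx -2.5621 \cdot 10^{5}$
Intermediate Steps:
$V{\left(f \right)} = -8$
$o{\left(X \right)} = \frac{1}{-8 + X}$ ($o{\left(X \right)} = \frac{1}{X - 8} = \frac{1}{-8 + X}$)
$d = - \frac{1139}{3}$ ($d = \frac{51 \cdot 67}{-8 - 1} = \frac{3417}{-9} = 3417 \left(- \frac{1}{9}\right) = - \frac{1139}{3} \approx -379.67$)
$d - 255835 = - \frac{1139}{3} - 255835 = - \frac{768644}{3}$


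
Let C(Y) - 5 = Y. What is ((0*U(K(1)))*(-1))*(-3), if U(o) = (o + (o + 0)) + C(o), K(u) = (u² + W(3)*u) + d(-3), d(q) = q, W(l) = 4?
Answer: 0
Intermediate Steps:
C(Y) = 5 + Y
K(u) = -3 + u² + 4*u (K(u) = (u² + 4*u) - 3 = -3 + u² + 4*u)
U(o) = 5 + 3*o (U(o) = (o + (o + 0)) + (5 + o) = (o + o) + (5 + o) = 2*o + (5 + o) = 5 + 3*o)
((0*U(K(1)))*(-1))*(-3) = ((0*(5 + 3*(-3 + 1² + 4*1)))*(-1))*(-3) = ((0*(5 + 3*(-3 + 1 + 4)))*(-1))*(-3) = ((0*(5 + 3*2))*(-1))*(-3) = ((0*(5 + 6))*(-1))*(-3) = ((0*11)*(-1))*(-3) = (0*(-1))*(-3) = 0*(-3) = 0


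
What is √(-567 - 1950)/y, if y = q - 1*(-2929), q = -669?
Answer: I*√2517/2260 ≈ 0.022199*I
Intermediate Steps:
y = 2260 (y = -669 - 1*(-2929) = -669 + 2929 = 2260)
√(-567 - 1950)/y = √(-567 - 1950)/2260 = √(-2517)*(1/2260) = (I*√2517)*(1/2260) = I*√2517/2260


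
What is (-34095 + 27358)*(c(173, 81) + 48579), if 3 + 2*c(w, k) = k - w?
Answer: -653913431/2 ≈ -3.2696e+8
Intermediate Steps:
c(w, k) = -3/2 + k/2 - w/2 (c(w, k) = -3/2 + (k - w)/2 = -3/2 + (k/2 - w/2) = -3/2 + k/2 - w/2)
(-34095 + 27358)*(c(173, 81) + 48579) = (-34095 + 27358)*((-3/2 + (1/2)*81 - 1/2*173) + 48579) = -6737*((-3/2 + 81/2 - 173/2) + 48579) = -6737*(-95/2 + 48579) = -6737*97063/2 = -653913431/2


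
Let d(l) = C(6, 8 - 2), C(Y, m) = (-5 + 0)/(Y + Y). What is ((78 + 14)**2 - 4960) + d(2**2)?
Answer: 42043/12 ≈ 3503.6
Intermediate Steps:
C(Y, m) = -5/(2*Y) (C(Y, m) = -5*1/(2*Y) = -5/(2*Y))
d(l) = -5/12 (d(l) = -5/2/6 = -5/2*1/6 = -5/12)
((78 + 14)**2 - 4960) + d(2**2) = ((78 + 14)**2 - 4960) - 5/12 = (92**2 - 4960) - 5/12 = (8464 - 4960) - 5/12 = 3504 - 5/12 = 42043/12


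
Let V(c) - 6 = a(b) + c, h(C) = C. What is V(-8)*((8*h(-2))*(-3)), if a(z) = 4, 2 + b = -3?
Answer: 96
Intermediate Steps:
b = -5 (b = -2 - 3 = -5)
V(c) = 10 + c (V(c) = 6 + (4 + c) = 10 + c)
V(-8)*((8*h(-2))*(-3)) = (10 - 8)*((8*(-2))*(-3)) = 2*(-16*(-3)) = 2*48 = 96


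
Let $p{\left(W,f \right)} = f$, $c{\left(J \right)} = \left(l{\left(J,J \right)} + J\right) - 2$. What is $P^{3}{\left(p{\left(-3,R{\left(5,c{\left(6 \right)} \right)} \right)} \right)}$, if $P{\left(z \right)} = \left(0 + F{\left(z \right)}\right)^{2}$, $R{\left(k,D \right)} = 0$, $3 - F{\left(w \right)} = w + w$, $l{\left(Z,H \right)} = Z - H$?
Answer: $729$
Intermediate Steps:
$F{\left(w \right)} = 3 - 2 w$ ($F{\left(w \right)} = 3 - \left(w + w\right) = 3 - 2 w$)
$c{\left(J \right)} = -2 + J$ ($c{\left(J \right)} = \left(\left(J - J\right) + J\right) - 2 = \left(0 + J\right) - 2 = J - 2 = -2 + J$)
$P{\left(z \right)} = \left(3 - 2 z\right)^{2}$ ($P{\left(z \right)} = \left(0 - \left(-3 + 2 z\right)\right)^{2} = \left(3 - 2 z\right)^{2}$)
$P^{3}{\left(p{\left(-3,R{\left(5,c{\left(6 \right)} \right)} \right)} \right)} = \left(\left(-3 + 2 \cdot 0\right)^{2}\right)^{3} = \left(\left(-3 + 0\right)^{2}\right)^{3} = \left(\left(-3\right)^{2}\right)^{3} = 9^{3} = 729$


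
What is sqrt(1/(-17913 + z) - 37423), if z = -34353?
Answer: I*sqrt(102229709826054)/52266 ≈ 193.45*I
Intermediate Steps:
sqrt(1/(-17913 + z) - 37423) = sqrt(1/(-17913 - 34353) - 37423) = sqrt(1/(-52266) - 37423) = sqrt(-1/52266 - 37423) = sqrt(-1955950519/52266) = I*sqrt(102229709826054)/52266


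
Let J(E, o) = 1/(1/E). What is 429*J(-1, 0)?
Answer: -429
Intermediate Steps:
J(E, o) = E
429*J(-1, 0) = 429*(-1) = -429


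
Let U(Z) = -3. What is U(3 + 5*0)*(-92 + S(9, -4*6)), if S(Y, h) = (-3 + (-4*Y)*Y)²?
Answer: -320511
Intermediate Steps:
S(Y, h) = (-3 - 4*Y²)²
U(3 + 5*0)*(-92 + S(9, -4*6)) = -3*(-92 + (3 + 4*9²)²) = -3*(-92 + (3 + 4*81)²) = -3*(-92 + (3 + 324)²) = -3*(-92 + 327²) = -3*(-92 + 106929) = -3*106837 = -320511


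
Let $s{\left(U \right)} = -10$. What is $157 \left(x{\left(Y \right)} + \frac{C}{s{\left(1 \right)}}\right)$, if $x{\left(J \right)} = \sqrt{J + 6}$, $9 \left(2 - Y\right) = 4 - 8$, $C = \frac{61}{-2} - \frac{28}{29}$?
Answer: $\frac{57305}{116} + \frac{314 \sqrt{19}}{3} \approx 950.24$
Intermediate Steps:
$C = - \frac{1825}{58}$ ($C = 61 \left(- \frac{1}{2}\right) - \frac{28}{29} = - \frac{61}{2} - \frac{28}{29} = - \frac{1825}{58} \approx -31.466$)
$Y = \frac{22}{9}$ ($Y = 2 - \frac{4 - 8}{9} = 2 - - \frac{4}{9} = 2 + \frac{4}{9} = \frac{22}{9} \approx 2.4444$)
$x{\left(J \right)} = \sqrt{6 + J}$
$157 \left(x{\left(Y \right)} + \frac{C}{s{\left(1 \right)}}\right) = 157 \left(\sqrt{6 + \frac{22}{9}} - \frac{1825}{58 \left(-10\right)}\right) = 157 \left(\sqrt{\frac{76}{9}} - - \frac{365}{116}\right) = 157 \left(\frac{2 \sqrt{19}}{3} + \frac{365}{116}\right) = 157 \left(\frac{365}{116} + \frac{2 \sqrt{19}}{3}\right) = \frac{57305}{116} + \frac{314 \sqrt{19}}{3}$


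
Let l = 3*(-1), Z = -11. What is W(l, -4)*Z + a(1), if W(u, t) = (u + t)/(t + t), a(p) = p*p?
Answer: -69/8 ≈ -8.6250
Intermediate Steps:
a(p) = p**2
l = -3
W(u, t) = (t + u)/(2*t) (W(u, t) = (t + u)/((2*t)) = (t + u)*(1/(2*t)) = (t + u)/(2*t))
W(l, -4)*Z + a(1) = ((1/2)*(-4 - 3)/(-4))*(-11) + 1**2 = ((1/2)*(-1/4)*(-7))*(-11) + 1 = (7/8)*(-11) + 1 = -77/8 + 1 = -69/8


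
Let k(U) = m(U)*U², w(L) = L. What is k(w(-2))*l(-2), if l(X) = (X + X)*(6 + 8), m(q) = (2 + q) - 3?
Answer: 672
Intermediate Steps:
m(q) = -1 + q
l(X) = 28*X (l(X) = (2*X)*14 = 28*X)
k(U) = U²*(-1 + U) (k(U) = (-1 + U)*U² = U²*(-1 + U))
k(w(-2))*l(-2) = ((-2)²*(-1 - 2))*(28*(-2)) = (4*(-3))*(-56) = -12*(-56) = 672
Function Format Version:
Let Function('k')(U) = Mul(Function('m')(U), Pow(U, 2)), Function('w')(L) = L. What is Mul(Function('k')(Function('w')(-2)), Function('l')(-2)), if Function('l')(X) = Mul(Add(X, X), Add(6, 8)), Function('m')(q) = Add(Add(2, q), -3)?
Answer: 672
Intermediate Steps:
Function('m')(q) = Add(-1, q)
Function('l')(X) = Mul(28, X) (Function('l')(X) = Mul(Mul(2, X), 14) = Mul(28, X))
Function('k')(U) = Mul(Pow(U, 2), Add(-1, U)) (Function('k')(U) = Mul(Add(-1, U), Pow(U, 2)) = Mul(Pow(U, 2), Add(-1, U)))
Mul(Function('k')(Function('w')(-2)), Function('l')(-2)) = Mul(Mul(Pow(-2, 2), Add(-1, -2)), Mul(28, -2)) = Mul(Mul(4, -3), -56) = Mul(-12, -56) = 672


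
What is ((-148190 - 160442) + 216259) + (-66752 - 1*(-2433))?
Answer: -156692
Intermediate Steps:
((-148190 - 160442) + 216259) + (-66752 - 1*(-2433)) = (-308632 + 216259) + (-66752 + 2433) = -92373 - 64319 = -156692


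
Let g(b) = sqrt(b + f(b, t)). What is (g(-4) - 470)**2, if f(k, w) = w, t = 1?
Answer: (470 - I*sqrt(3))**2 ≈ 2.209e+5 - 1628.0*I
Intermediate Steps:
g(b) = sqrt(1 + b) (g(b) = sqrt(b + 1) = sqrt(1 + b))
(g(-4) - 470)**2 = (sqrt(1 - 4) - 470)**2 = (sqrt(-3) - 470)**2 = (I*sqrt(3) - 470)**2 = (-470 + I*sqrt(3))**2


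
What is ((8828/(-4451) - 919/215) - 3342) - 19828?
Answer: -22178867539/956965 ≈ -23176.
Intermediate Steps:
((8828/(-4451) - 919/215) - 3342) - 19828 = ((8828*(-1/4451) - 919*1/215) - 3342) - 19828 = ((-8828/4451 - 919/215) - 3342) - 19828 = (-5988489/956965 - 3342) - 19828 = -3204165519/956965 - 19828 = -22178867539/956965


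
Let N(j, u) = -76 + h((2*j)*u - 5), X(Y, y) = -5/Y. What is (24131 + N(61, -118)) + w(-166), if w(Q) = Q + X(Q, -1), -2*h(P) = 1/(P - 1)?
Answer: 57112268841/2390732 ≈ 23889.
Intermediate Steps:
h(P) = -1/(2*(-1 + P)) (h(P) = -1/(2*(P - 1)) = -1/(2*(-1 + P)))
w(Q) = Q - 5/Q
N(j, u) = -76 - 1/(-12 + 4*j*u) (N(j, u) = -76 - 1/(-2 + 2*((2*j)*u - 5)) = -76 - 1/(-2 + 2*(2*j*u - 5)) = -76 - 1/(-2 + 2*(-5 + 2*j*u)) = -76 - 1/(-2 + (-10 + 4*j*u)) = -76 - 1/(-12 + 4*j*u))
(24131 + N(61, -118)) + w(-166) = (24131 + (911 - 304*61*(-118))/(4*(-3 + 61*(-118)))) + (-166 - 5/(-166)) = (24131 + (911 + 2188192)/(4*(-3 - 7198))) + (-166 - 5*(-1/166)) = (24131 + (1/4)*2189103/(-7201)) + (-166 + 5/166) = (24131 + (1/4)*(-1/7201)*2189103) - 27551/166 = (24131 - 2189103/28804) - 27551/166 = 692880221/28804 - 27551/166 = 57112268841/2390732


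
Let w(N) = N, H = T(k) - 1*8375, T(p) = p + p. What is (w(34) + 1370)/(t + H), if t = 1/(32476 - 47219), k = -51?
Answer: -191659/1157189 ≈ -0.16562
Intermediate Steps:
t = -1/14743 (t = 1/(-14743) = -1/14743 ≈ -6.7829e-5)
T(p) = 2*p
H = -8477 (H = 2*(-51) - 1*8375 = -102 - 8375 = -8477)
(w(34) + 1370)/(t + H) = (34 + 1370)/(-1/14743 - 8477) = 1404/(-124976412/14743) = 1404*(-14743/124976412) = -191659/1157189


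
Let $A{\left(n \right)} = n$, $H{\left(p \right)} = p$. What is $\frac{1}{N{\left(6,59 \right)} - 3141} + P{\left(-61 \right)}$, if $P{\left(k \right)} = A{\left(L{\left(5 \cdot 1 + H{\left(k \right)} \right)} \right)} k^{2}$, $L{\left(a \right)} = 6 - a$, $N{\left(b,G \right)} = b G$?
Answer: $\frac{642966473}{2787} \approx 2.307 \cdot 10^{5}$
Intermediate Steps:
$N{\left(b,G \right)} = G b$
$P{\left(k \right)} = k^{2} \left(1 - k\right)$ ($P{\left(k \right)} = \left(6 - \left(5 \cdot 1 + k\right)\right) k^{2} = \left(6 - \left(5 + k\right)\right) k^{2} = \left(1 - k\right) k^{2} = k^{2} \left(1 - k\right)$)
$\frac{1}{N{\left(6,59 \right)} - 3141} + P{\left(-61 \right)} = \frac{1}{59 \cdot 6 - 3141} + \left(-61\right)^{2} \left(1 - -61\right) = \frac{1}{354 - 3141} + 3721 \left(1 + 61\right) = \frac{1}{-2787} + 3721 \cdot 62 = - \frac{1}{2787} + 230702 = \frac{642966473}{2787}$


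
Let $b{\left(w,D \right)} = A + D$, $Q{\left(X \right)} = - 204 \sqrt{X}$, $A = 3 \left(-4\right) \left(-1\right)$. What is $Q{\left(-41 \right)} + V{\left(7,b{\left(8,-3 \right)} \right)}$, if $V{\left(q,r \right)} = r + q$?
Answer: $16 - 204 i \sqrt{41} \approx 16.0 - 1306.2 i$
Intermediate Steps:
$A = 12$ ($A = \left(-12\right) \left(-1\right) = 12$)
$b{\left(w,D \right)} = 12 + D$
$V{\left(q,r \right)} = q + r$
$Q{\left(-41 \right)} + V{\left(7,b{\left(8,-3 \right)} \right)} = - 204 \sqrt{-41} + \left(7 + \left(12 - 3\right)\right) = - 204 i \sqrt{41} + \left(7 + 9\right) = - 204 i \sqrt{41} + 16 = 16 - 204 i \sqrt{41}$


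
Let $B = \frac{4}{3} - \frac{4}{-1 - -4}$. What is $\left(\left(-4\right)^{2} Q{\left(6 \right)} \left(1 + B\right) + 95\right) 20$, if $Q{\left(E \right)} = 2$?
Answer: $2540$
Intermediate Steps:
$B = 0$ ($B = 4 \cdot \frac{1}{3} - \frac{4}{-1 + 4} = \frac{4}{3} - \frac{4}{3} = 0$)
$\left(\left(-4\right)^{2} Q{\left(6 \right)} \left(1 + B\right) + 95\right) 20 = \left(\left(-4\right)^{2} \cdot 2 \left(1 + 0\right) + 95\right) 20 = \left(16 \cdot 2 \cdot 1 + 95\right) 20 = \left(16 \cdot 2 + 95\right) 20 = \left(32 + 95\right) 20 = 127 \cdot 20 = 2540$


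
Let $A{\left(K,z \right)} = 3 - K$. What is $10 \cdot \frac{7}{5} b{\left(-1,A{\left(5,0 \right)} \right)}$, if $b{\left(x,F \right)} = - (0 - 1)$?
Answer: $14$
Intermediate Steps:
$b{\left(x,F \right)} = 1$ ($b{\left(x,F \right)} = \left(-1\right) \left(-1\right) = 1$)
$10 \cdot \frac{7}{5} b{\left(-1,A{\left(5,0 \right)} \right)} = 10 \cdot \frac{7}{5} \cdot 1 = 14 \cdot 1 = 14$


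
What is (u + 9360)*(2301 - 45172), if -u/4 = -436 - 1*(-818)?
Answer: -335765672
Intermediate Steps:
u = -1528 (u = -4*(-436 - 1*(-818)) = -4*(-436 + 818) = -4*382 = -1528)
(u + 9360)*(2301 - 45172) = (-1528 + 9360)*(2301 - 45172) = 7832*(-42871) = -335765672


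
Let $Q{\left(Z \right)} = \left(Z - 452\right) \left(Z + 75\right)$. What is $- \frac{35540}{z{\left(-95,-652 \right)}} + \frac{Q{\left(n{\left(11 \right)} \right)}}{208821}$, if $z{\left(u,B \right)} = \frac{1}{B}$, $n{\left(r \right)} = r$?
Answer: $\frac{1612938959918}{69607} \approx 2.3172 \cdot 10^{7}$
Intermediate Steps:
$Q{\left(Z \right)} = \left(-452 + Z\right) \left(75 + Z\right)$
$- \frac{35540}{z{\left(-95,-652 \right)}} + \frac{Q{\left(n{\left(11 \right)} \right)}}{208821} = - \frac{35540}{\frac{1}{-652}} + \frac{-33900 + 11^{2} - 4147}{208821} = - \frac{35540}{- \frac{1}{652}} + \left(-33900 + 121 - 4147\right) \frac{1}{208821} = \left(-35540\right) \left(-652\right) - \frac{12642}{69607} = 23172080 - \frac{12642}{69607} = \frac{1612938959918}{69607}$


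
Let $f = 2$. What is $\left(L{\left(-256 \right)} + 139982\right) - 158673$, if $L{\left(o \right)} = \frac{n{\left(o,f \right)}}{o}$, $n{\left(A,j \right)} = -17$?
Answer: $- \frac{4784879}{256} \approx -18691.0$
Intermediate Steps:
$L{\left(o \right)} = - \frac{17}{o}$
$\left(L{\left(-256 \right)} + 139982\right) - 158673 = \left(- \frac{17}{-256} + 139982\right) - 158673 = \left(\left(-17\right) \left(- \frac{1}{256}\right) + 139982\right) - 158673 = \left(\frac{17}{256} + 139982\right) - 158673 = \frac{35835409}{256} - 158673 = - \frac{4784879}{256}$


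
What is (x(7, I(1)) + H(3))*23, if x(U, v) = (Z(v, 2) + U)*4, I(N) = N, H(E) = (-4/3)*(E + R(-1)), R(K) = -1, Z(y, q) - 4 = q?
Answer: 3404/3 ≈ 1134.7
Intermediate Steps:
Z(y, q) = 4 + q
H(E) = 4/3 - 4*E/3 (H(E) = (-4/3)*(E - 1) = (-4*⅓)*(-1 + E) = -4*(-1 + E)/3 = 4/3 - 4*E/3)
x(U, v) = 24 + 4*U (x(U, v) = ((4 + 2) + U)*4 = (6 + U)*4 = 24 + 4*U)
(x(7, I(1)) + H(3))*23 = ((24 + 4*7) + (4/3 - 4/3*3))*23 = ((24 + 28) + (4/3 - 4))*23 = (52 - 8/3)*23 = (148/3)*23 = 3404/3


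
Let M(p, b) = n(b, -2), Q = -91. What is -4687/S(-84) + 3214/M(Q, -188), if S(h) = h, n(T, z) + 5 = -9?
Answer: -14597/84 ≈ -173.77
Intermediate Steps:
n(T, z) = -14 (n(T, z) = -5 - 9 = -14)
M(p, b) = -14
-4687/S(-84) + 3214/M(Q, -188) = -4687/(-84) + 3214/(-14) = -4687*(-1/84) + 3214*(-1/14) = 4687/84 - 1607/7 = -14597/84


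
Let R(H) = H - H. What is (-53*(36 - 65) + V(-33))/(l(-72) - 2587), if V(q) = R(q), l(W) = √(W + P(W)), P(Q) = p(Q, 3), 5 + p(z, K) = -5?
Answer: -3976219/6692651 - 1537*I*√82/6692651 ≈ -0.59412 - 0.0020796*I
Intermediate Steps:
p(z, K) = -10 (p(z, K) = -5 - 5 = -10)
P(Q) = -10
R(H) = 0
l(W) = √(-10 + W) (l(W) = √(W - 10) = √(-10 + W))
V(q) = 0
(-53*(36 - 65) + V(-33))/(l(-72) - 2587) = (-53*(36 - 65) + 0)/(√(-10 - 72) - 2587) = (-53*(-29) + 0)/(√(-82) - 2587) = (1537 + 0)/(I*√82 - 2587) = 1537/(-2587 + I*√82)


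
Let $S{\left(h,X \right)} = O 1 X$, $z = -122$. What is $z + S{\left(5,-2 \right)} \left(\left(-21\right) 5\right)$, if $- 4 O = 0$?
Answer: $-122$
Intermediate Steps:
$O = 0$ ($O = \left(- \frac{1}{4}\right) 0 = 0$)
$S{\left(h,X \right)} = 0$ ($S{\left(h,X \right)} = 0 \cdot 1 X = 0 X = 0$)
$z + S{\left(5,-2 \right)} \left(\left(-21\right) 5\right) = -122 + 0 \left(\left(-21\right) 5\right) = -122 + 0 \left(-105\right) = -122 + 0 = -122$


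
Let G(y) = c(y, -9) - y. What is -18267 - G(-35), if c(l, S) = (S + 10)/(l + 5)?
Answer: -549059/30 ≈ -18302.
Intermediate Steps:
c(l, S) = (10 + S)/(5 + l)
G(y) = 1/(5 + y) - y (G(y) = (10 - 9)/(5 + y) - y = 1/(5 + y) - y)
-18267 - G(-35) = -18267 - (1 - 1*(-35)*(5 - 35))/(5 - 35) = -18267 - (1 - 1*(-35)*(-30))/(-30) = -18267 - (-1)*(1 - 1050)/30 = -18267 - (-1)*(-1049)/30 = -18267 - 1*1049/30 = -18267 - 1049/30 = -549059/30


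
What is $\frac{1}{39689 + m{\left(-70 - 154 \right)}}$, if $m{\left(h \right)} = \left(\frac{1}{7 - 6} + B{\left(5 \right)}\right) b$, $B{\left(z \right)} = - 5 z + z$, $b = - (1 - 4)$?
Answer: $\frac{1}{39632} \approx 2.5232 \cdot 10^{-5}$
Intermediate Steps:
$b = 3$ ($b = \left(-1\right) \left(-3\right) = 3$)
$B{\left(z \right)} = - 4 z$
$m{\left(h \right)} = -57$ ($m{\left(h \right)} = \left(\frac{1}{7 - 6} - 20\right) 3 = \left(1^{-1} - 20\right) 3 = \left(1 - 20\right) 3 = \left(-19\right) 3 = -57$)
$\frac{1}{39689 + m{\left(-70 - 154 \right)}} = \frac{1}{39689 - 57} = \frac{1}{39632}$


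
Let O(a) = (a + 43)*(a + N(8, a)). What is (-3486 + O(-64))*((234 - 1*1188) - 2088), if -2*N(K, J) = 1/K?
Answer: 52095771/8 ≈ 6.5120e+6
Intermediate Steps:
N(K, J) = -1/(2*K)
O(a) = (43 + a)*(-1/16 + a) (O(a) = (a + 43)*(a - ½/8) = (43 + a)*(a - ½*⅛) = (43 + a)*(a - 1/16) = (43 + a)*(-1/16 + a))
(-3486 + O(-64))*((234 - 1*1188) - 2088) = (-3486 + (-43/16 + (-64)² + (687/16)*(-64)))*((234 - 1*1188) - 2088) = (-3486 + (-43/16 + 4096 - 2748))*((234 - 1188) - 2088) = (-3486 + 21525/16)*(-954 - 2088) = -34251/16*(-3042) = 52095771/8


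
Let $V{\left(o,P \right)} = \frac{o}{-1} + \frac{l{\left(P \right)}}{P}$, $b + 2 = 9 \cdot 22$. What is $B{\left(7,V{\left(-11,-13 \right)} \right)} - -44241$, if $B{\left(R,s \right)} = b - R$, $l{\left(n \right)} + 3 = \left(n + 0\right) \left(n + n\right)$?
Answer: $44430$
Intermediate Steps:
$b = 196$ ($b = -2 + 9 \cdot 22 = -2 + 198 = 196$)
$l{\left(n \right)} = -3 + 2 n^{2}$ ($l{\left(n \right)} = -3 + \left(n + 0\right) \left(n + n\right) = -3 + n 2 n = -3 + 2 n^{2}$)
$V{\left(o,P \right)} = - o + \frac{-3 + 2 P^{2}}{P}$ ($V{\left(o,P \right)} = \frac{o}{-1} + \frac{-3 + 2 P^{2}}{P} = o \left(-1\right) + \frac{-3 + 2 P^{2}}{P} = - o + \frac{-3 + 2 P^{2}}{P}$)
$B{\left(R,s \right)} = 196 - R$
$B{\left(7,V{\left(-11,-13 \right)} \right)} - -44241 = \left(196 - 7\right) - -44241 = \left(196 - 7\right) + 44241 = 189 + 44241 = 44430$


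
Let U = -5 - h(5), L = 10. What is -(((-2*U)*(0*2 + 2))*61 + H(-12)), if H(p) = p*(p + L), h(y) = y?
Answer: -2464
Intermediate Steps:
U = -10 (U = -5 - 1*5 = -5 - 5 = -10)
H(p) = p*(10 + p) (H(p) = p*(p + 10) = p*(10 + p))
-(((-2*U)*(0*2 + 2))*61 + H(-12)) = -(((-2*(-10))*(0*2 + 2))*61 - 12*(10 - 12)) = -((20*(0 + 2))*61 - 12*(-2)) = -((20*2)*61 + 24) = -(40*61 + 24) = -(2440 + 24) = -1*2464 = -2464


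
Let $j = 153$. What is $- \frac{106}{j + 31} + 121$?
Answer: $\frac{11079}{92} \approx 120.42$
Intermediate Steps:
$- \frac{106}{j + 31} + 121 = - \frac{106}{153 + 31} + 121 = - \frac{106}{184} + 121 = \left(-106\right) \frac{1}{184} + 121 = - \frac{53}{92} + 121 = \frac{11079}{92}$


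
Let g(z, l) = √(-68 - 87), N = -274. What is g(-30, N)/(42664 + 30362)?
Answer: I*√155/73026 ≈ 0.00017049*I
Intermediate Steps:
g(z, l) = I*√155 (g(z, l) = √(-155) = I*√155)
g(-30, N)/(42664 + 30362) = (I*√155)/(42664 + 30362) = (I*√155)/73026 = (I*√155)*(1/73026) = I*√155/73026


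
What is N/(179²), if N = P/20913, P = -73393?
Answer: -73393/670073433 ≈ -0.00010953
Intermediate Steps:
N = -73393/20913 ≈ -3.5094
N/(179²) = -73393/(20913*(179²)) = -73393/20913/32041 = -73393/20913*1/32041 = -73393/670073433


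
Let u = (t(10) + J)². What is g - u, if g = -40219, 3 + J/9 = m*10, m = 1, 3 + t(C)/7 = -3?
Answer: -40660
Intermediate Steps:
t(C) = -42 (t(C) = -21 + 7*(-3) = -21 - 21 = -42)
J = 63 (J = -27 + 9*(1*10) = -27 + 9*10 = -27 + 90 = 63)
u = 441 (u = (-42 + 63)² = 21² = 441)
g - u = -40219 - 1*441 = -40219 - 441 = -40660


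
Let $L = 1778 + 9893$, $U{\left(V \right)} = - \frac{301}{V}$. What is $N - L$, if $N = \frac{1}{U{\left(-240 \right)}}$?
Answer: $- \frac{3512731}{301} \approx -11670.0$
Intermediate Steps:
$N = \frac{240}{301}$ ($N = \frac{1}{\left(-301\right) \frac{1}{-240}} = \frac{1}{\left(-301\right) \left(- \frac{1}{240}\right)} = \frac{1}{\frac{301}{240}} = \frac{240}{301} \approx 0.79734$)
$L = 11671$
$N - L = \frac{240}{301} - 11671 = - \frac{3512731}{301}$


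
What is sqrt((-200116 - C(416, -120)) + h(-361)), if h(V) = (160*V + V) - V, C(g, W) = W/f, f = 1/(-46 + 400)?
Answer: 2*I*sqrt(53849) ≈ 464.11*I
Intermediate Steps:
f = 1/354 ≈ 0.0028249
C(g, W) = 354*W (C(g, W) = W/(1/354) = W*354 = 354*W)
h(V) = 160*V (h(V) = 161*V - V = 160*V)
sqrt((-200116 - C(416, -120)) + h(-361)) = sqrt((-200116 - 354*(-120)) + 160*(-361)) = sqrt((-200116 - 1*(-42480)) - 57760) = sqrt((-200116 + 42480) - 57760) = sqrt(-157636 - 57760) = sqrt(-215396) = 2*I*sqrt(53849)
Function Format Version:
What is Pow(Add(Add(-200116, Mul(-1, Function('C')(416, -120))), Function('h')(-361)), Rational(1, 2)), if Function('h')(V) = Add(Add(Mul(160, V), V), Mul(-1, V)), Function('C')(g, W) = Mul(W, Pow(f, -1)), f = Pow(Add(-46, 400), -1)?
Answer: Mul(2, I, Pow(53849, Rational(1, 2))) ≈ Mul(464.11, I)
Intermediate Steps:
f = Rational(1, 354) (f = Pow(354, -1) = Rational(1, 354) ≈ 0.0028249)
Function('C')(g, W) = Mul(354, W) (Function('C')(g, W) = Mul(W, Pow(Rational(1, 354), -1)) = Mul(W, 354) = Mul(354, W))
Function('h')(V) = Mul(160, V) (Function('h')(V) = Add(Mul(161, V), Mul(-1, V)) = Mul(160, V))
Pow(Add(Add(-200116, Mul(-1, Function('C')(416, -120))), Function('h')(-361)), Rational(1, 2)) = Pow(Add(Add(-200116, Mul(-1, Mul(354, -120))), Mul(160, -361)), Rational(1, 2)) = Pow(Add(Add(-200116, Mul(-1, -42480)), -57760), Rational(1, 2)) = Pow(Add(Add(-200116, 42480), -57760), Rational(1, 2)) = Pow(Add(-157636, -57760), Rational(1, 2)) = Pow(-215396, Rational(1, 2)) = Mul(2, I, Pow(53849, Rational(1, 2)))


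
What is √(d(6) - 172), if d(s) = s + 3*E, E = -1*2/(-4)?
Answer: I*√658/2 ≈ 12.826*I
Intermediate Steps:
E = ½ (E = -2*(-¼) = ½ ≈ 0.50000)
d(s) = 3/2 + s (d(s) = s + 3*(½) = s + 3/2 = 3/2 + s)
√(d(6) - 172) = √((3/2 + 6) - 172) = √(15/2 - 172) = √(-329/2) = I*√658/2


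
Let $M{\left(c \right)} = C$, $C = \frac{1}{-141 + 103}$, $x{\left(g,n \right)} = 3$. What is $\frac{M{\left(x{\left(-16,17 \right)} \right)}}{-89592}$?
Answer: $\frac{1}{3404496} \approx 2.9373 \cdot 10^{-7}$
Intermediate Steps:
$C = - \frac{1}{38}$ ($C = \frac{1}{-38} = - \frac{1}{38} \approx -0.026316$)
$M{\left(c \right)} = - \frac{1}{38}$
$\frac{M{\left(x{\left(-16,17 \right)} \right)}}{-89592} = - \frac{1}{38 \left(-89592\right)} = \left(- \frac{1}{38}\right) \left(- \frac{1}{89592}\right) = \frac{1}{3404496}$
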